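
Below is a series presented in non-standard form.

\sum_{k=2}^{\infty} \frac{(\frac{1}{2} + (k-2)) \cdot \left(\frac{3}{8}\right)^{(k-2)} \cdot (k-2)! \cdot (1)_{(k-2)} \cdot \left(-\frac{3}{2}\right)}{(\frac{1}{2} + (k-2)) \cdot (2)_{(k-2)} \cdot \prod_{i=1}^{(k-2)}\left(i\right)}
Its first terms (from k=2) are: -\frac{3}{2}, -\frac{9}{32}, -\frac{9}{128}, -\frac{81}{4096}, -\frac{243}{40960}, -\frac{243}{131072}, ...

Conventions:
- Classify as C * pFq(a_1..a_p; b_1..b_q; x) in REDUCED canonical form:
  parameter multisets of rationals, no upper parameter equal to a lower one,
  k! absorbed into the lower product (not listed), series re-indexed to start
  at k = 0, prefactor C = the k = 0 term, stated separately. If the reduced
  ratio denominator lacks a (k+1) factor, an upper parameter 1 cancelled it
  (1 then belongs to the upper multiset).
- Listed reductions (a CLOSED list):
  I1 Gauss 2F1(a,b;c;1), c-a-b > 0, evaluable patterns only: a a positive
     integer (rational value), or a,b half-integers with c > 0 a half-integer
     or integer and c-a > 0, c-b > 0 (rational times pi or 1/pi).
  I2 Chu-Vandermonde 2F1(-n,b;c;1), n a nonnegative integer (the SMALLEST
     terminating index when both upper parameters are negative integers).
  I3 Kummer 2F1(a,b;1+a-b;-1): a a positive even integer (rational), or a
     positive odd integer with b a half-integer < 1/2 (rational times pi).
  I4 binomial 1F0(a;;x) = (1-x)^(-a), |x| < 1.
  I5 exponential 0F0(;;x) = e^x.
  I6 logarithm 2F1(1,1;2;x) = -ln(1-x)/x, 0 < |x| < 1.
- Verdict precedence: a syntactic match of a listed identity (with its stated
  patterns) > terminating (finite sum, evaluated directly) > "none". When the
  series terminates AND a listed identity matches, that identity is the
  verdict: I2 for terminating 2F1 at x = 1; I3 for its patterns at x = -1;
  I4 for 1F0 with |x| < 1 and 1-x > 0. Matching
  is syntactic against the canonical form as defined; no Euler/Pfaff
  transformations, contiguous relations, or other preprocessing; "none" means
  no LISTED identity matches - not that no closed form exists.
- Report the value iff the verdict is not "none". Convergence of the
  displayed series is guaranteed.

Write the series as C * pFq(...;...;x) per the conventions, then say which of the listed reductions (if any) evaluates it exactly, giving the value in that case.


This is -\frac{3}{2} * 2F1(1, 1; 2; \frac{3}{8}) in reduced canonical form. Verdict (x = \frac{3}{8}): the logarithmic series (I6) applies (the logarithm: parameters (1,1;2), x = \frac{3}{8}). Value: 4 \cdot \ln\left(\frac{5}{8}\right).

First insight: x = \frac{3}{8} and striking the common factor k + 1/2 reduces the term (prefactor -3/2).
Consecutive-term ratio: r(k) = \frac{3}{8} * (k+1) (k+1) / [(k+2) (k+1)] - poly over poly, x = \frac{3}{8} from leading terms; C = -\frac{3}{2} at k = 0.


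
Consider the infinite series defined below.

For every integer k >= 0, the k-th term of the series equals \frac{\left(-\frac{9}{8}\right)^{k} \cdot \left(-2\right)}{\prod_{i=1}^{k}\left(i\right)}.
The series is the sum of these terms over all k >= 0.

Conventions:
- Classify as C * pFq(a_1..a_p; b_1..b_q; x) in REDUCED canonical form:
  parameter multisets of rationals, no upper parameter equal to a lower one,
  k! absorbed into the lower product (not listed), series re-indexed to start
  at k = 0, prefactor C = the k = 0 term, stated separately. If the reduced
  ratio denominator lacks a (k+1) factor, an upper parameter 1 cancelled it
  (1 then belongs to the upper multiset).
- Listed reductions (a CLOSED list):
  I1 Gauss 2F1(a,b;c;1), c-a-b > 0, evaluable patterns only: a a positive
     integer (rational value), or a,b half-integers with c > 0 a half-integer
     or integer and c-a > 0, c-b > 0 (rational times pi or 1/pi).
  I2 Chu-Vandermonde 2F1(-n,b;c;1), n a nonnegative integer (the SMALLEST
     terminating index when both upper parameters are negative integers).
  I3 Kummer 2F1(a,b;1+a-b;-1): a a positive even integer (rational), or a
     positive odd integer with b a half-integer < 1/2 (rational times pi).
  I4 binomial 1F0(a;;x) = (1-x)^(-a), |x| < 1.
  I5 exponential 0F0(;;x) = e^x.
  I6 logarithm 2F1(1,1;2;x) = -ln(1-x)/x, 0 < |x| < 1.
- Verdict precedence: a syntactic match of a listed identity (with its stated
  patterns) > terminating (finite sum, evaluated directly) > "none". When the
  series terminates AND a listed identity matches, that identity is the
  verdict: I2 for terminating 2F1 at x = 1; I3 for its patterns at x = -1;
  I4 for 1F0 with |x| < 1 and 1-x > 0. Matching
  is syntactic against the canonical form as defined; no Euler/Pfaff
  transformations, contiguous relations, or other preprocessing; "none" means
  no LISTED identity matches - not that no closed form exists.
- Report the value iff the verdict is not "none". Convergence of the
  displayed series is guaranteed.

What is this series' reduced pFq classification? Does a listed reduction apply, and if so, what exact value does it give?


Key observation: t_0 being -2, the product of the first k integers (C = -2) is k!.
Term ratio: r(k) = -\frac{9}{8} * 1 / [(k+1)] ; factor over Q: parameters, x = -\frac{9}{8}, and C = -2.

This is -2 * 0F0(-; -; -\frac{9}{8}) in reduced canonical form. Verdict: this is the exponential series (I5) (the 0F0 exponential series at x = -\frac{9}{8}). Exact value: \left(-2\right) \cdot e^{-\frac{9}{8}}.


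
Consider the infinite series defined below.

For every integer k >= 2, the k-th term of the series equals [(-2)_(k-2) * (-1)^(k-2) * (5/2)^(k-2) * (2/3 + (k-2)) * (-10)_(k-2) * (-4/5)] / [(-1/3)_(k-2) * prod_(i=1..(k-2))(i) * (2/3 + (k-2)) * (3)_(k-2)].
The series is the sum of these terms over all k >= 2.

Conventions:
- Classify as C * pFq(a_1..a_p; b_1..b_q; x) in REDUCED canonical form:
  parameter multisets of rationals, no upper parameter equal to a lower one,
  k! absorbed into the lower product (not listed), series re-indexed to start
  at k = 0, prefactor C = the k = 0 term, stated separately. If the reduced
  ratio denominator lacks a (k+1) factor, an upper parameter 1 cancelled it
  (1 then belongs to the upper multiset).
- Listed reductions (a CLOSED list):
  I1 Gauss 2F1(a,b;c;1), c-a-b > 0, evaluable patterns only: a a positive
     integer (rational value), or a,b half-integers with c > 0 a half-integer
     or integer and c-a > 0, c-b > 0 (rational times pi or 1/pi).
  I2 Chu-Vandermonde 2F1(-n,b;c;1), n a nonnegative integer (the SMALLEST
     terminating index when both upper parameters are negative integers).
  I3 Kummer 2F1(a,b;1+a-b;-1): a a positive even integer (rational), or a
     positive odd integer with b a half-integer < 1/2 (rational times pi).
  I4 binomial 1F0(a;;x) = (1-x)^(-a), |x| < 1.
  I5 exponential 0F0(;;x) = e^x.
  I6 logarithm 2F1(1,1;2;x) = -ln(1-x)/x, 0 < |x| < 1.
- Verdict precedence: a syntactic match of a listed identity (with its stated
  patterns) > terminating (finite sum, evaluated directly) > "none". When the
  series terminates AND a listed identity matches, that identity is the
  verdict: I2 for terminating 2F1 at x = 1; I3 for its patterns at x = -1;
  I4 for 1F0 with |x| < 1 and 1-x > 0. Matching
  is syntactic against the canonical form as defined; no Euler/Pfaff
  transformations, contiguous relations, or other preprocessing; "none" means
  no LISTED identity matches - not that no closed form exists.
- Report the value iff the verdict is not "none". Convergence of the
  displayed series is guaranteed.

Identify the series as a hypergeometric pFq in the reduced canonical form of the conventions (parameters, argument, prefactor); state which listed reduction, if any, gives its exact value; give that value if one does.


At argument -5/2: a 2F2 with upper {-10, -2}, lower {-1/3, 3}, scaled by C = -4/5. Verdict: terminating. With -2 upstairs the series is a 3-term polynomial sum; evaluated term by term. Exact value: 2559/20.

Key step: with t_0 = -4/5, the product of the first k integers (prefactor -4/5) is k!.
Consecutive-term ratio: r(k) = (-5/2) * (k-10) (k-2) / [(k-1/3) (k+3) (k+1)] - rational in k. x = (-5/2); t_0 = -4/5; negate the roots.


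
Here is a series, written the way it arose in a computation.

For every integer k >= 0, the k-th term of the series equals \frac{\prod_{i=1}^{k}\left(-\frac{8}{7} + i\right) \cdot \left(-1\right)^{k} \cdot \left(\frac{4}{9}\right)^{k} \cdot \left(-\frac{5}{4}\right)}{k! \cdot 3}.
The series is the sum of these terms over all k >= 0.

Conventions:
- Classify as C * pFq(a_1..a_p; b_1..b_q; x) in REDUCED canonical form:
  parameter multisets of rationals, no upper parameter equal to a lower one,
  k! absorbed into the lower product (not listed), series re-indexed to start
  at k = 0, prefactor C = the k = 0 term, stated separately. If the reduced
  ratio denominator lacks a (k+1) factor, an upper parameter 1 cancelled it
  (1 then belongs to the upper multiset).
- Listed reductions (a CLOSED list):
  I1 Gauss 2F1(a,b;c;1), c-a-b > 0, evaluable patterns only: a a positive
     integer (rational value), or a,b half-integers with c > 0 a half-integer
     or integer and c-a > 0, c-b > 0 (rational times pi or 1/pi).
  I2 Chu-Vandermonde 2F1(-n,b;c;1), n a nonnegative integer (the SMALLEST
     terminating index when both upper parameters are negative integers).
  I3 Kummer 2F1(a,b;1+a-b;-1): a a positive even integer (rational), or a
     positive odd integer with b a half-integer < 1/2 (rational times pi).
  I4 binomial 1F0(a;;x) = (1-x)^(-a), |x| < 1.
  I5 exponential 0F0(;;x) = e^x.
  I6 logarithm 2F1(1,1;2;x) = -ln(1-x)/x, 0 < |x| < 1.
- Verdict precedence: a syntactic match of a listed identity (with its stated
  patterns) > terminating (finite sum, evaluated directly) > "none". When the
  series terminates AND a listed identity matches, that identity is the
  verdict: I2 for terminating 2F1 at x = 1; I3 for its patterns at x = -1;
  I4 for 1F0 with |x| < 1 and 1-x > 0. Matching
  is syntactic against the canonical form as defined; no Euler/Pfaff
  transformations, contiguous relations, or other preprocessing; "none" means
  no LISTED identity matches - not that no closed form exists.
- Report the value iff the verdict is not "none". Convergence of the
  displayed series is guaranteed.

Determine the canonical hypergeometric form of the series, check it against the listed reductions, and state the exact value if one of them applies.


At argument -\frac{4}{9}: a 1F0 with upper {-\frac{1}{7}}, lower {-}, scaled by C = -\frac{5}{12}. Verdict: the binomial series (I4) applies (the 1F0 binomial series: exponent 1/7, x = -\frac{4}{9}). Value: \left(-\frac{5}{12}\right) \cdot \left(\frac{13}{9}\right)^{\frac{1}{7}}.

Key observation: t_0 being -\frac{5}{12}, the running product (C = -5/12, x = -4/9) telescopes to a rising factorial.
Term ratio: r(k) = -\frac{4}{9} * (k-\frac{1}{7}) / [(k+1)] ; factor over Q: parameters, x = -\frac{4}{9}, and C = -\frac{5}{12}.


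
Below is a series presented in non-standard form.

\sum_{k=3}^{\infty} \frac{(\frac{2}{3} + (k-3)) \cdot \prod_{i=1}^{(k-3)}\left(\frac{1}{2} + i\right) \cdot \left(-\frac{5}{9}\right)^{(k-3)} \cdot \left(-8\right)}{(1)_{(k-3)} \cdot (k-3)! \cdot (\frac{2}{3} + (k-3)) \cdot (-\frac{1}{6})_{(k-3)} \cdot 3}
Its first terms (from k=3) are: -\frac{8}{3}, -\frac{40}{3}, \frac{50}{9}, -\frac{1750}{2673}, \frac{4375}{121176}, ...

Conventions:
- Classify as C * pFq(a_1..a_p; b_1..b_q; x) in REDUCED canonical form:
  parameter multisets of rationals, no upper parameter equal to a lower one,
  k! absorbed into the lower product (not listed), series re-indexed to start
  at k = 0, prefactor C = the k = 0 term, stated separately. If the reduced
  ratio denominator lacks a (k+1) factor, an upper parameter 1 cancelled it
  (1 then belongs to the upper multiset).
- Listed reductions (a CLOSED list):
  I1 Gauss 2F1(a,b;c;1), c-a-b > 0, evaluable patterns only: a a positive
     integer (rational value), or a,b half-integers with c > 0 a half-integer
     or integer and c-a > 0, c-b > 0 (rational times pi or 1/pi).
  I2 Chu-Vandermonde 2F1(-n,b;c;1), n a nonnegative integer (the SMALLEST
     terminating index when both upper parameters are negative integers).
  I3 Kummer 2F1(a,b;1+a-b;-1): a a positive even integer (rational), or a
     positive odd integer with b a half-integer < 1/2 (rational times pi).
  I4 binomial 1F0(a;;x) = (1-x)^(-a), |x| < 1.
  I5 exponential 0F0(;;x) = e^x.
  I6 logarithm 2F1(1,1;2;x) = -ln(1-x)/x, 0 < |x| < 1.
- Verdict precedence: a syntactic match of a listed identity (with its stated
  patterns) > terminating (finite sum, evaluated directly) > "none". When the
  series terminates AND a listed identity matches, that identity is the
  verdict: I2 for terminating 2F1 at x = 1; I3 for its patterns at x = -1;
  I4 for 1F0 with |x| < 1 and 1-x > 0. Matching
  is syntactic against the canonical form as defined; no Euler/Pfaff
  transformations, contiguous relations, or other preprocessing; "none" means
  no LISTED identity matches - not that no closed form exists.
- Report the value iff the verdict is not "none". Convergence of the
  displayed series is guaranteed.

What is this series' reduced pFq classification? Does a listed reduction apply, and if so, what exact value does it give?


With C = -\frac{8}{3}: the canonical form is 1F2(\frac{3}{2}; -\frac{1}{6}, 1; -\frac{5}{9}). Verdict: none. A 1F2 with upper {\frac{3}{2}} fits none of I1-I6 at x = -\frac{5}{9}; the sum runs forever.

Structural cue: t_0 = -\frac{8}{3} here, and the factor k + 2/3 cancels (top and bottom), leaving C = -8/3, x = -5/9.
Ratio: r(k) = -\frac{5}{9} * (k+\frac{3}{2}) / [(k-\frac{1}{6}) (k+1) (k+1)] - rational in k. x = -\frac{5}{9}; t_0 = -\frac{8}{3}; negate the roots.


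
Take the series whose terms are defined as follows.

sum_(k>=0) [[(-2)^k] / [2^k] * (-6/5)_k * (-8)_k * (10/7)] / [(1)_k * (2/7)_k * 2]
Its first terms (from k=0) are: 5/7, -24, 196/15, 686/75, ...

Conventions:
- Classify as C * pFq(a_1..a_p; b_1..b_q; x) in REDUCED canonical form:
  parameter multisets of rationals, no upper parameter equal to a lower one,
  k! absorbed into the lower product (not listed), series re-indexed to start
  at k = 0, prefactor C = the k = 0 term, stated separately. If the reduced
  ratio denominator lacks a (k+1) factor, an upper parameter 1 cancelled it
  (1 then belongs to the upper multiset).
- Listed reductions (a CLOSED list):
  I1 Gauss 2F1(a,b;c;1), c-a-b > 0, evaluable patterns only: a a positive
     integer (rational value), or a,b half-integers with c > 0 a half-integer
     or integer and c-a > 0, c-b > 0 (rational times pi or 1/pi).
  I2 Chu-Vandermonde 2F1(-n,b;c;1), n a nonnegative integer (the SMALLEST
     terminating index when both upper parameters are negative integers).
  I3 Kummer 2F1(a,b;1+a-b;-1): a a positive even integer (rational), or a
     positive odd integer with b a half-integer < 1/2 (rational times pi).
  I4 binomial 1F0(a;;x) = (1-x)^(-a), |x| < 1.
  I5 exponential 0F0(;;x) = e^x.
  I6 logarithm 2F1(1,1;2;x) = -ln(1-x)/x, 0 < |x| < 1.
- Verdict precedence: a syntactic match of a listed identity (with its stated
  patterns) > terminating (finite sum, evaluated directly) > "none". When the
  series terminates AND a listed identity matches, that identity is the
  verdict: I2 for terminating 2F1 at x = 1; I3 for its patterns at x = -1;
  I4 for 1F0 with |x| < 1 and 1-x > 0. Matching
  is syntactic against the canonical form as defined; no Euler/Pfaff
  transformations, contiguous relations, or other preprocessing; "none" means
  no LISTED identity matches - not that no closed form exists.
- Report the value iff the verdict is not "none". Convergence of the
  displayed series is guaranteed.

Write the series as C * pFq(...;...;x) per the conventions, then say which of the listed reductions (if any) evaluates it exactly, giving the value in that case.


With C = 5/7: the canonical form is 2F1(-8, -6/5; 2/7; -1). Verdict: terminating - the sum ends at index 8 because -8 is a negative integer; exact evaluation follows. Exact value: 12954829543988/1305420703125.

Structural cue: t_0 being 5/7, the constant factors (C = 5/7) combine into one prefactor.
Adjacent-term ratio: r(k) = (-1) * (k-8) (k-6/5) / [(k+2/7) (k+1)] - poly over poly, x = (-1) from leading terms; C = 5/7 at k = 0.


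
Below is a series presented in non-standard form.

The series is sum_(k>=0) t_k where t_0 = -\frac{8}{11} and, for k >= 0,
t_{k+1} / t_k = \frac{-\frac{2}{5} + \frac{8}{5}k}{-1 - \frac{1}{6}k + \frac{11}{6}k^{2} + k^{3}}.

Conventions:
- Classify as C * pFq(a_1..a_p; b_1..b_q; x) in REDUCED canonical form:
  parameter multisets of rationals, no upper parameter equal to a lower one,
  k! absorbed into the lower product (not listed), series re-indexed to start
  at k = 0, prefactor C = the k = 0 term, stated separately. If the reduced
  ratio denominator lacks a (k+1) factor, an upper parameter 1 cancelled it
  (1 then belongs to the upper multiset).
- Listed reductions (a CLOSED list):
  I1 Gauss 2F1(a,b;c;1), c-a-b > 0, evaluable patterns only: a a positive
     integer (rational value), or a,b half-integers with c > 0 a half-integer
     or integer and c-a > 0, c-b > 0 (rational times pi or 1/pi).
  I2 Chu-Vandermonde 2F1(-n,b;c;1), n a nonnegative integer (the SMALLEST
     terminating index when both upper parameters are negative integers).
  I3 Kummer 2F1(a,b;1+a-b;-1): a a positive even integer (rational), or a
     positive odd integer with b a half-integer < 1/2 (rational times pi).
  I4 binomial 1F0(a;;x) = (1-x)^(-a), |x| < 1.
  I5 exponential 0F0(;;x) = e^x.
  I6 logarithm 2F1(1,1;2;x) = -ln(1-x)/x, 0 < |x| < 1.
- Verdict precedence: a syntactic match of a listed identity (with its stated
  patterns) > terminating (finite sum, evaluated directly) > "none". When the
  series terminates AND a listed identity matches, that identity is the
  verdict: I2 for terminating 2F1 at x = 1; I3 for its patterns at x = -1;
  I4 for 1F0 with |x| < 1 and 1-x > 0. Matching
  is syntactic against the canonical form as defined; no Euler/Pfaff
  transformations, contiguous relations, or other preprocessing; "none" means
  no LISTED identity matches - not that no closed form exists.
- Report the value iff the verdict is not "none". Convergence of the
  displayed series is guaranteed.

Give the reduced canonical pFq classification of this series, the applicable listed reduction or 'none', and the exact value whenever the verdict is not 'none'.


The tell: x = \frac{8}{5} and roots of the ratio polynomials (prefactor -8/11) are the negated parameters.
Term ratio: r(k) = \frac{8}{5} * (k-\frac{1}{4}) / [(k-\frac{2}{3}) (k+\frac{3}{2}) (k+1)] ; factor over Q: parameters, x = \frac{8}{5}, and C = -\frac{8}{11}.

Reduced: x = \frac{8}{5}, 1F2, upper = {-\frac{1}{4}}, lower = {-\frac{2}{3}, \frac{3}{2}}, C = -\frac{8}{11}. Verdict: no listed reduction: x = \frac{8}{5} and upper {-\frac{1}{4}} fail every I1-I6 pattern.


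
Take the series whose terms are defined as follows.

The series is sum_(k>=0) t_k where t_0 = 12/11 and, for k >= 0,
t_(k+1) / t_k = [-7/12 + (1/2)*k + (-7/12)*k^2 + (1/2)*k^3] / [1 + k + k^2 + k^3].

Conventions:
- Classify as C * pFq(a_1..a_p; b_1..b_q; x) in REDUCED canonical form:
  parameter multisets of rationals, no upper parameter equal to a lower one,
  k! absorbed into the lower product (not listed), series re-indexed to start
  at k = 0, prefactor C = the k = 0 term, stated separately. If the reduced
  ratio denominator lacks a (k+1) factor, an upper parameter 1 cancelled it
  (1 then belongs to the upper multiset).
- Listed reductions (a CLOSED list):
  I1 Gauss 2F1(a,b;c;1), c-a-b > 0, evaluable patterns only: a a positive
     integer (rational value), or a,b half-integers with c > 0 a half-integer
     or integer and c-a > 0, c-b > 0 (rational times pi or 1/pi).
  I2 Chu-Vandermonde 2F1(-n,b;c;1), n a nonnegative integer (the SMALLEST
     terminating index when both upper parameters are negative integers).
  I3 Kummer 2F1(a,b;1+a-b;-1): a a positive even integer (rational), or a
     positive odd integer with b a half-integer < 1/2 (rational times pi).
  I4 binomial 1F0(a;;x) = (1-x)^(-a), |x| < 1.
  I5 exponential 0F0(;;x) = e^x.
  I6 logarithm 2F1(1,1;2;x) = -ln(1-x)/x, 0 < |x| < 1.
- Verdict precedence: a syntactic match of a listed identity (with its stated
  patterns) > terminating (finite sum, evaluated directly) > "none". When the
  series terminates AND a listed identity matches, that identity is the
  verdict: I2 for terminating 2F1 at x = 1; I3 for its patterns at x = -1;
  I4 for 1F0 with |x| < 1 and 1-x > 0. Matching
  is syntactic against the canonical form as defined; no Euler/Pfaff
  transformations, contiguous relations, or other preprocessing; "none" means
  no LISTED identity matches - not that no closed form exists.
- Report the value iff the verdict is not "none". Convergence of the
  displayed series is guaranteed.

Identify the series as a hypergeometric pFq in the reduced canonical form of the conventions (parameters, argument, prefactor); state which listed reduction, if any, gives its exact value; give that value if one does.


First insight: from the first term 12/11: factor the ratio over Q (C = 12/11, x = 1/2): negated roots = parameters.
Consecutive-term ratio: r(k) = (1/2) * (k-7/6) / [(k+1)] ; factor over Q: parameters, x = (1/2), and C = 12/11.

The series (x = 1/2) is 1F0: upper {-7/6}, lower {-}, prefactor 12/11. Verdict (x = 1/2): the binomial series (I4) applies (the 1F0 binomial series: exponent 7/6, x = 1/2). Sum: (12/11) * (1/2)^(7/6).


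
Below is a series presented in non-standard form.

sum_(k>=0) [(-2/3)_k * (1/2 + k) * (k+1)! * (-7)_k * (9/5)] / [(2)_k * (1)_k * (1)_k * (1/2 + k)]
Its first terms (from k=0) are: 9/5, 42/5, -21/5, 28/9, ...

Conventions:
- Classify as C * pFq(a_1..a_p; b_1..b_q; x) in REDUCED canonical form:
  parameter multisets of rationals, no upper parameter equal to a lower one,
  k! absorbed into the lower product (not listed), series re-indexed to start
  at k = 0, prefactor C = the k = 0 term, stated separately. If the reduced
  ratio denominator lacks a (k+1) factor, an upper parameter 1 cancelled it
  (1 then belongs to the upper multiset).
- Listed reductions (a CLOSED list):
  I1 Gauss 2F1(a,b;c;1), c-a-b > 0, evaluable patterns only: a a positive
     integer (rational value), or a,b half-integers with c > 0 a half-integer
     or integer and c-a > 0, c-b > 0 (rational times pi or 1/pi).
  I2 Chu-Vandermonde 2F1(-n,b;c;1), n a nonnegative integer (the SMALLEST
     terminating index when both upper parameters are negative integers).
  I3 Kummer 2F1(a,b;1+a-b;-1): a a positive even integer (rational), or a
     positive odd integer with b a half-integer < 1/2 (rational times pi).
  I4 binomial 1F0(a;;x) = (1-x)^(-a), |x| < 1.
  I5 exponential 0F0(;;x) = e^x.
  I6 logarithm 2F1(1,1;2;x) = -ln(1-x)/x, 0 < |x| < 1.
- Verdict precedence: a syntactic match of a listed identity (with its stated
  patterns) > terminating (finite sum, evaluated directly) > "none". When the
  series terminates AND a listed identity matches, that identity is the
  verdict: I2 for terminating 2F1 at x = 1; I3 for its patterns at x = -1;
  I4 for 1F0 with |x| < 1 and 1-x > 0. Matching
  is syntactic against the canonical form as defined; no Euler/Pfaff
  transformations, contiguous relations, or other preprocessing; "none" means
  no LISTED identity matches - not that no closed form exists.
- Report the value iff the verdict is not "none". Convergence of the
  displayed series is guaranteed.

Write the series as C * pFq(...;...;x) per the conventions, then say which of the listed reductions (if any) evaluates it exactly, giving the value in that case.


This is 9/5 * 2F1(-7, -2/3; 1; 1) in reduced canonical form. Verdict: Vandermonde's identity (I2) matches (terminating 2F1 at x = 1 with n = 7, b = -2/3, c = 1). Sum: 17204/2187.

Key observation: t_0 being 9/5, the parameter 2 appears in both the upper and lower lists and cancels (alongside the other common factor).
Step ratio: r(k) = 1 * (k-7) (k-2/3) / [(k+1) (k+1)] - poly over poly, x = 1 from leading terms; C = 9/5 at k = 0.


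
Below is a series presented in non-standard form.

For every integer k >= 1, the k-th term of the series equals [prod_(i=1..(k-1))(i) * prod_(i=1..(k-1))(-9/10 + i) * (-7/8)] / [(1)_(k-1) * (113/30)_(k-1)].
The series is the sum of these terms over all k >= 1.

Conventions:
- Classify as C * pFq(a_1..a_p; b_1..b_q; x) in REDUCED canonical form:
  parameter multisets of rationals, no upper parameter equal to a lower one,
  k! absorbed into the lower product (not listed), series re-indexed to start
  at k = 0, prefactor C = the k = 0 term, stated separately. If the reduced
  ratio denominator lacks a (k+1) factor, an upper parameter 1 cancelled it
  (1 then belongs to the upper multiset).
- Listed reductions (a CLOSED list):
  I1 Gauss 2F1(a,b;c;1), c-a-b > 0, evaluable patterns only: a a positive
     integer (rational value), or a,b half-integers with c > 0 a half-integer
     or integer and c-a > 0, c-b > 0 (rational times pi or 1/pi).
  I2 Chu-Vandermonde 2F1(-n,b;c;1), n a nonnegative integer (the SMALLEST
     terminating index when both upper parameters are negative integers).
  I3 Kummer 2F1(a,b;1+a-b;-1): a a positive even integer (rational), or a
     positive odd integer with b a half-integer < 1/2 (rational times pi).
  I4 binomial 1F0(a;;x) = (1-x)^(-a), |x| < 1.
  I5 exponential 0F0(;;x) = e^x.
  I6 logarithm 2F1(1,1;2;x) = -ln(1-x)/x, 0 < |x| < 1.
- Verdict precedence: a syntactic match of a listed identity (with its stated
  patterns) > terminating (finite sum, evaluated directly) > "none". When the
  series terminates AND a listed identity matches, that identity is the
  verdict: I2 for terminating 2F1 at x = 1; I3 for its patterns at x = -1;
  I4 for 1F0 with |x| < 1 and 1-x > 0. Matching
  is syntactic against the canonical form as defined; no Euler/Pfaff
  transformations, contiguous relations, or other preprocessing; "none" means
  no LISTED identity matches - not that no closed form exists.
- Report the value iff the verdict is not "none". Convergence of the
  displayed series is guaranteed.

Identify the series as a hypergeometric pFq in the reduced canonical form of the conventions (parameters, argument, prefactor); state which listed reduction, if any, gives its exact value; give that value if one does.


At argument 1: a 2F1 with upper {1/10, 1}, lower {113/30}, scaled by C = -7/8. Verdict (x = 1): the Gauss summation I1 applies (x = 1: the Gamma ratio telescopes since c-a-b = 8/3 > 0 and a = 1 in Z>0). Value: -581/640.

Structural cue: t_0 = -7/8 here, and the running product (C = -7/8) telescopes to a rising factorial.
Term ratio: r(k) = 1 * (k+1/10) (k+1) / [(k+113/30) (k+1)] ; factor over Q: parameters, x = 1, and C = -7/8.


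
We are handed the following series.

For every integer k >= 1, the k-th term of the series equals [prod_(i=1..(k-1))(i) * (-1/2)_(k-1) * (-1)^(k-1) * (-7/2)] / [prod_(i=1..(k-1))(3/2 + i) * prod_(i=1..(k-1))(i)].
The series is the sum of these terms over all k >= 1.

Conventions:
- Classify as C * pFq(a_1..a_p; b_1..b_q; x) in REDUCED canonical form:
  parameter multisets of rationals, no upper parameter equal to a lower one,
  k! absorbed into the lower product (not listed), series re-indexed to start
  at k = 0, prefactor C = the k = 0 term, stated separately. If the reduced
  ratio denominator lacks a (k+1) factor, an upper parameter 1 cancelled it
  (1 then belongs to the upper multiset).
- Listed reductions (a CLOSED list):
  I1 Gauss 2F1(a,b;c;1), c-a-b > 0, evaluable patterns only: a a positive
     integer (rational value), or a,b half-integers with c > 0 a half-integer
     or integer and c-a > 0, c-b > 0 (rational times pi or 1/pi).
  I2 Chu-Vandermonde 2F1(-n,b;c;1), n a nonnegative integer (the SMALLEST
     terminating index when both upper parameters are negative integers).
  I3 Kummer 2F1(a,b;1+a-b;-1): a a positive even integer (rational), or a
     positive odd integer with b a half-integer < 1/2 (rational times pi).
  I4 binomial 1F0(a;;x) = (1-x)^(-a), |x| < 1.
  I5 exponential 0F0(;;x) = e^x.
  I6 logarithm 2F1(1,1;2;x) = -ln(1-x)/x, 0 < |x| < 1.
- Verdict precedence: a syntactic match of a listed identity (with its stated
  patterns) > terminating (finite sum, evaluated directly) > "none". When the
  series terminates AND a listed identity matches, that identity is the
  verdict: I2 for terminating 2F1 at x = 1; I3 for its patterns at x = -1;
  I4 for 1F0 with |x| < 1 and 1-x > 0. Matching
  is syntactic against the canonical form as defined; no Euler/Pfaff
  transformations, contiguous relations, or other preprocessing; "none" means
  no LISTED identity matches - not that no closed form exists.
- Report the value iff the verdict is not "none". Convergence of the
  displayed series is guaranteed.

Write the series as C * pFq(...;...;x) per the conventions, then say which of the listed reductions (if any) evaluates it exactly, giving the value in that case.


Classification (C = -7/2): 2F1 with upper {-1/2, 1}, lower {5/2}, argument x = -1. Verdict at x = -1: the Kummer evaluation I3 matches (x = -1; c = 5/2 equals 1+a-b for upper {-1/2, 1}: listed pattern). Value: (-21/16) * pi.

First insight: t_0 = -7/2 here, and the product of the first k integers (C = -7/2) is k!.
Step ratio: r(k) = (-1) * (k-1/2) (k+1) / [(k+5/2) (k+1)] - rational in k, leading ratio (-1); with t_0 = -7/2, classification follows.


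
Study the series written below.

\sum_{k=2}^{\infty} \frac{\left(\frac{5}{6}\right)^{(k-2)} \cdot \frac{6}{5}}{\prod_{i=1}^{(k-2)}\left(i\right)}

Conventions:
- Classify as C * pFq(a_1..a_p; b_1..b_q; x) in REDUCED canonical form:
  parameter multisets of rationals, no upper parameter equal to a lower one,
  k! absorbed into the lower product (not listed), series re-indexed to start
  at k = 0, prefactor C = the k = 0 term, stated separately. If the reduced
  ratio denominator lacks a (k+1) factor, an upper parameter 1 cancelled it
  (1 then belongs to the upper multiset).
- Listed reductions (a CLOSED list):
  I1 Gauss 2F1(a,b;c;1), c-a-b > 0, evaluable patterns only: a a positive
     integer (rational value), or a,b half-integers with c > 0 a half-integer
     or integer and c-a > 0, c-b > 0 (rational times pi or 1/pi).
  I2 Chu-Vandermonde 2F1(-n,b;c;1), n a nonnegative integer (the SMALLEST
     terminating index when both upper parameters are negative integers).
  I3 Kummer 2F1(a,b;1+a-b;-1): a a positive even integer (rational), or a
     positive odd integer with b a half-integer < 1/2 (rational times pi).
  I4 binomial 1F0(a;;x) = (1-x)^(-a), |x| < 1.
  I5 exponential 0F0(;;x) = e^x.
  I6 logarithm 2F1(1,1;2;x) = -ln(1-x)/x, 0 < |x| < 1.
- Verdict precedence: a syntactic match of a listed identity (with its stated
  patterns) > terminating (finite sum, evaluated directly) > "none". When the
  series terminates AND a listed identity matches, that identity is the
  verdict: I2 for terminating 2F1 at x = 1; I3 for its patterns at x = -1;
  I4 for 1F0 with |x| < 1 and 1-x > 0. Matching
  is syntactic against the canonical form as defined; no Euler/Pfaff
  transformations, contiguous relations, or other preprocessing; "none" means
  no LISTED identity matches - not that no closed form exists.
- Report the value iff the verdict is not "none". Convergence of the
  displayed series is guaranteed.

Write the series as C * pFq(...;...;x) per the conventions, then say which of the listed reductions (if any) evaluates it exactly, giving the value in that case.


First insight: from the first term \frac{6}{5}: the product of the first k integers (prefactor 6/5) is k!.
Step ratio: r(k) = \frac{5}{6} * 1 / [(k+1)] - rational; roots negated = parameters, x = \frac{5}{6}, C = \frac{6}{5}.

Prefactor \frac{6}{5}, argument \frac{5}{6}: 0F0 with upper {-} over lower {-}. Verdict: this is the exponential series (I5) (the 0F0 exponential series at x = \frac{5}{6}). Hence: \frac{6}{5} \cdot e^{\frac{5}{6}}.


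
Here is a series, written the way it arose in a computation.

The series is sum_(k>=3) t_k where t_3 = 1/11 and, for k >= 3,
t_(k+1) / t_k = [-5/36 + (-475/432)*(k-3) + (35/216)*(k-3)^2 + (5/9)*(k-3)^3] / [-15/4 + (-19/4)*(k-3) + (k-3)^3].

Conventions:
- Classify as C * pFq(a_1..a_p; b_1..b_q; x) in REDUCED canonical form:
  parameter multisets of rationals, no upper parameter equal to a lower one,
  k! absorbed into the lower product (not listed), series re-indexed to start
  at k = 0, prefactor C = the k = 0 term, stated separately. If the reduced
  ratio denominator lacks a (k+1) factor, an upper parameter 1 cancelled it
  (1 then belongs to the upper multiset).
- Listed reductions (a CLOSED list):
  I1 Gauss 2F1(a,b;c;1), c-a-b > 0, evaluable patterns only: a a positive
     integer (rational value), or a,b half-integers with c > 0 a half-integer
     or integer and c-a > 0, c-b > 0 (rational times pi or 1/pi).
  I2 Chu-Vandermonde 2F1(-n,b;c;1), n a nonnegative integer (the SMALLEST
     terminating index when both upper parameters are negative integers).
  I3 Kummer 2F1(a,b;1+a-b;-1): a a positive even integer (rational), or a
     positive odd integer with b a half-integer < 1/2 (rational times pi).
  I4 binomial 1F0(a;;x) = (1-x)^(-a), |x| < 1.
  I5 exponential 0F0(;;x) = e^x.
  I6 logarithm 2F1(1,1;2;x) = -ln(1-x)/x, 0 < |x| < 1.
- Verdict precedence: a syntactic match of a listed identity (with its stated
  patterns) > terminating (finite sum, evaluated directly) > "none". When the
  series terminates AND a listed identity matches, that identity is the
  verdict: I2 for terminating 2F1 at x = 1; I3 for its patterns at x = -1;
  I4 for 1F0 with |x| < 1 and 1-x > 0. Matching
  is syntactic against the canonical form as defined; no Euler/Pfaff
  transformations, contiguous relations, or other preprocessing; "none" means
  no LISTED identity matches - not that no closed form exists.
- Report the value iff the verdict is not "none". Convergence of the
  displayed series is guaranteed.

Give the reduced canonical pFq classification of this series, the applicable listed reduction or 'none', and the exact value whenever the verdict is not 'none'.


The series (x = 5/9) is 2F1: upper {-4/3, 1/8}, lower {-5/2}, prefactor 1/11. Verdict: none here - no I1-I6 shape fits x = 5/9 with lower {-5/2}.

Key step: with t_0 = 1/11, factor the ratio over Q (C = 1/11): negated roots = parameters.
Step ratio: r(k) = (5/9) * (k-4/3) (k+1/8) / [(k-5/2) (k+1)] - rational in k, leading ratio (5/9); with t_0 = 1/11, classification follows.


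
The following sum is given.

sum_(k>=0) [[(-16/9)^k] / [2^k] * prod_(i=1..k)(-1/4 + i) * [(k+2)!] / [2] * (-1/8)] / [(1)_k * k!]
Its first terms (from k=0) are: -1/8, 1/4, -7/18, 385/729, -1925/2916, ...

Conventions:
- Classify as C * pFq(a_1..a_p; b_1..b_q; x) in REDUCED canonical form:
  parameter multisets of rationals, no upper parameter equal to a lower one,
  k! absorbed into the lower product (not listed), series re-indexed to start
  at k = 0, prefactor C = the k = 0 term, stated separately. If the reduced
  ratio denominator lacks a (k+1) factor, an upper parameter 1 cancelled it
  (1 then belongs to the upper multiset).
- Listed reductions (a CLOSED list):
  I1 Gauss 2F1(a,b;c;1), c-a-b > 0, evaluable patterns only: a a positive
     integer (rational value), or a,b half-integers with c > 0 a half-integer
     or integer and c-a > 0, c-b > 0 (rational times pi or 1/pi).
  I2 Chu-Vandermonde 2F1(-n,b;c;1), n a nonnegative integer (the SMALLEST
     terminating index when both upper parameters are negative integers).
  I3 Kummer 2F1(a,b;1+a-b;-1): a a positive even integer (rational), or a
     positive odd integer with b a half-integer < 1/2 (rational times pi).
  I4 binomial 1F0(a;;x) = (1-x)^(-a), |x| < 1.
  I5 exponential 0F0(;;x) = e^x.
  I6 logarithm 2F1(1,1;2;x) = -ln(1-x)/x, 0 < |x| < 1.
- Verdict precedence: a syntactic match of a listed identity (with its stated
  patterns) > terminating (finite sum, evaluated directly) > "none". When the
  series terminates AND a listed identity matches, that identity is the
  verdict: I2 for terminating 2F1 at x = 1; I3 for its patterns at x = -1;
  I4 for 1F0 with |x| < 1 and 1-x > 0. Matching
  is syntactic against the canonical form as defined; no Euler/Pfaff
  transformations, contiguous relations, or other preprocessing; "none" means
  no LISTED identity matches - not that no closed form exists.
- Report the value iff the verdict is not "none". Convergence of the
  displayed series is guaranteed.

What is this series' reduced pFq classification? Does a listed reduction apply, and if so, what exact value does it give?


Reduced: x = -8/9, 2F1, upper = {3/4, 3}, lower = {1}, C = -1/8. Verdict: none (x = -8/9): each listed identity misses the multisets {3/4, 3} ; {1}.

The tell: from the first term -1/8: the factorial ratio (prefactor -1/8) (k+a-1)!/(a-1)! is a rising factorial (a)_k.
Term ratio: r(k) = (-8/9) * (k+3/4) (k+3) / [(k+1) (k+1)] - rational; roots negated = parameters, x = (-8/9), C = -1/8.


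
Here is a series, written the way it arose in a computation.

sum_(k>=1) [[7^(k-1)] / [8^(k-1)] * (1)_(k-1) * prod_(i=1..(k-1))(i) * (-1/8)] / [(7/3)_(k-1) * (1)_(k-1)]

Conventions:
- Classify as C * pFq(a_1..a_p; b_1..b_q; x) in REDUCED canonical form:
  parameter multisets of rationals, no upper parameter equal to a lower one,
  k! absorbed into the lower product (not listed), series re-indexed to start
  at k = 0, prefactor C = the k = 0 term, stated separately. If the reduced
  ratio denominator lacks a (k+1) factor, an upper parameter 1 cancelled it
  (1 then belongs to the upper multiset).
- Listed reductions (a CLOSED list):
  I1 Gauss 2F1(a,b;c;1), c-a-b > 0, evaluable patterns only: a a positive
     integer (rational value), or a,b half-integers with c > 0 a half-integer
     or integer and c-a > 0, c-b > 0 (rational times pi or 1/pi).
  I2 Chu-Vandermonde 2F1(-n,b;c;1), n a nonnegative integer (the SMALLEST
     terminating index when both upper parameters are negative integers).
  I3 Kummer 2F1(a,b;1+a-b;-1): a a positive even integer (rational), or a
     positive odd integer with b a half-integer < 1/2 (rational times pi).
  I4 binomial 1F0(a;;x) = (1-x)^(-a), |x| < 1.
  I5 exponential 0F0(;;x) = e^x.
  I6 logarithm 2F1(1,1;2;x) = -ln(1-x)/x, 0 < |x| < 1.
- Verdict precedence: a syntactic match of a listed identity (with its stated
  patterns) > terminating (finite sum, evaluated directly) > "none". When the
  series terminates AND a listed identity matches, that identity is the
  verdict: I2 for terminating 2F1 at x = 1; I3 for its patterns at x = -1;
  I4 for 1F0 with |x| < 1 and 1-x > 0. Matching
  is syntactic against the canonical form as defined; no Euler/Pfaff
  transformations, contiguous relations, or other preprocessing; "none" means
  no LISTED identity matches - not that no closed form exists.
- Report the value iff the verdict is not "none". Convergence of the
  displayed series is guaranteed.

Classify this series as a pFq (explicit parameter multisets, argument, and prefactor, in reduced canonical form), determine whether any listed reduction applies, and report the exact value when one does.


With C = -1/8: the canonical form is 2F1(1, 1; 7/3; 7/8). Verdict: none - this 2F1 at x = 7/8 matches no listed pattern, and upper {1, 1} holds no stopper.

Key step: x = (7/8) and the running product (C = -1/8) telescopes to a rising factorial.
Step ratio: r(k) = (7/8) * (k+1) (k+1) / [(k+7/3) (k+1)] - poly over poly, x = (7/8) from leading terms; C = -1/8 at k = 0.


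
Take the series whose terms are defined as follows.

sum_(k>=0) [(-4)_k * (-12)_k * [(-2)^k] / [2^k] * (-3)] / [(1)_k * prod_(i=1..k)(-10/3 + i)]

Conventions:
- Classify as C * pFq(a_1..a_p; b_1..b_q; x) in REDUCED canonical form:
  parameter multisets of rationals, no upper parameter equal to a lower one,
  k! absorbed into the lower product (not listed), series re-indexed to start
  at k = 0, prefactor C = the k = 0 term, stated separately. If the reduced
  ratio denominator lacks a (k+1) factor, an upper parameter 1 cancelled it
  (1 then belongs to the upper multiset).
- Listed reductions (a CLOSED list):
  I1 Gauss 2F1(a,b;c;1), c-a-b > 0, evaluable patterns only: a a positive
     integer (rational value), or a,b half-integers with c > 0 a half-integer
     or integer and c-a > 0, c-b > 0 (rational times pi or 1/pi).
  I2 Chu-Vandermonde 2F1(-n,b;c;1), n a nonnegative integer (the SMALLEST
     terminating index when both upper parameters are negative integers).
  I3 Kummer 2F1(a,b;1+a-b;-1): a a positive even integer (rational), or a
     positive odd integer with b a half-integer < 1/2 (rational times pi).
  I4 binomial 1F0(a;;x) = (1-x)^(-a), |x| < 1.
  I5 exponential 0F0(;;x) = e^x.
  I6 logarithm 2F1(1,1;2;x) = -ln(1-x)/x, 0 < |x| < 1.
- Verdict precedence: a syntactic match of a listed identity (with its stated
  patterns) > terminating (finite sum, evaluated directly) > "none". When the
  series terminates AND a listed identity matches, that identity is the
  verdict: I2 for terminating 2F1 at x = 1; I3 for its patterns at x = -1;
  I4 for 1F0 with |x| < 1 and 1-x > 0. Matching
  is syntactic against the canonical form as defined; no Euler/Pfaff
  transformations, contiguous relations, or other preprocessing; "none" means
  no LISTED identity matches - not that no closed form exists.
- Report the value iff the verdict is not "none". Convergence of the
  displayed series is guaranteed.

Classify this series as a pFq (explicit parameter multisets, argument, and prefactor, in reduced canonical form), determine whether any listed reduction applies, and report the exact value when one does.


Prefactor -3, argument -1: 2F1 with upper {-12, -4} over lower {-7/3}. Verdict: terminating - upper -4 stops the sum at k = 4; the 5 terms are added exactly. Sum: 35448.

Key step: with t_0 = -3, the two k-th powers (C = -3, x = -1) combine into one argument.
Step ratio: r(k) = (-1) * (k-12) (k-4) / [(k-7/3) (k+1)] - rational in k. x = (-1); t_0 = -3; negate the roots.
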